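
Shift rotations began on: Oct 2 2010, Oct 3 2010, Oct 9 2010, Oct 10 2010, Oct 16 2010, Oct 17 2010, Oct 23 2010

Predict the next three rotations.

Oct 24 2010, Oct 30 2010, Oct 31 2010

Every event lands on a Saturday or Sunday (gaps cycle 1, 6, 1, 6, 1, 6).
So the schedule is: every Saturday and Sunday.
The following Sunday is Oct 24 2010.
Next Saturday: Oct 30 2010.
The following Sunday is Oct 31 2010.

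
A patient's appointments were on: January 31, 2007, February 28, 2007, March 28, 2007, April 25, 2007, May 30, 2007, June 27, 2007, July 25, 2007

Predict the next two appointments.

August 29, 2007; September 26, 2007

All Wednesdays; the gaps (28, 28, 28, 35, 28, 28) vary with month length.
This is the last Wednesday of each month.
Last Wednesday of August 2007: August 29, 2007.
Last Wednesday of September 2007: September 26, 2007.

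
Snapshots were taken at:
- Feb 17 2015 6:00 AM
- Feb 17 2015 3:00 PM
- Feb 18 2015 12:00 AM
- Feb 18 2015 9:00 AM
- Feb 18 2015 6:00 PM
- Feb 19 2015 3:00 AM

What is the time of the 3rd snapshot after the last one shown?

Feb 20 2015 6:00 AM

The interval is a steady 9 hours (9, 9, 9, 9, 9).
Feb 19 2015 3:00 AM + 9 h = Feb 19 2015 12:00 PM.
Feb 19 2015 12:00 PM + 9 h = Feb 19 2015 9:00 PM.
Feb 19 2015 9:00 PM + 9 h = Feb 20 2015 6:00 AM.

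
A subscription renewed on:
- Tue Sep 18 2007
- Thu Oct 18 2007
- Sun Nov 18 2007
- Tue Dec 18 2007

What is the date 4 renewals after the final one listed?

Fri Apr 18 2008

Gaps: 30, 31, 30 days — not constant. Every event is on the 18th of the month.
Pattern: the 18th of each month.
Next: January 2008 → Fri Jan 18 2008.
Next: February 2008 → Mon Feb 18 2008.
March 2008: Tue Mar 18 2008.
April 2008: Fri Apr 18 2008.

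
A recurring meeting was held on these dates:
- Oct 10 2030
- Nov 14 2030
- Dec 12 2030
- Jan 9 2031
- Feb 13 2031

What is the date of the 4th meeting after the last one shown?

Gaps: 35, 28, 28, 35 days — a mix of 28 and 35. Every date is a Thursday.
Each is the 2nd Thursday of its month.
2nd Thursday of March 2031: Mar 13 2031.
2nd Thursday of April 2031: Apr 10 2031.
2nd Thursday of May 2031: May 8 2031.
2nd Thursday of June 2031: Jun 12 2031.

Jun 12 2031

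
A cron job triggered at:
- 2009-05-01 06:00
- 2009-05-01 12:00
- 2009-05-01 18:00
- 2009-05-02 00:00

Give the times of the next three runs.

2009-05-02 06:00, 2009-05-02 12:00, 2009-05-02 18:00

Gaps: 6, 6, 6 hours — each event is 6 hours after the previous one.
2009-05-02 00:00 + 6 h = 2009-05-02 06:00.
2009-05-02 06:00 + 6 h = 2009-05-02 12:00.
2009-05-02 12:00 + 6 h = 2009-05-02 18:00.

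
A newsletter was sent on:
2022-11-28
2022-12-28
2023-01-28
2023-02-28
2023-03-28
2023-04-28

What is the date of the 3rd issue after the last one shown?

The day-of-month is always 28 (30, 31, 31, 28, 31 days between events).
So this recurs on the 28th of each month.
May 2023: 2023-05-28.
Next: June 2023 → 2023-06-28.
July 2023: 2023-07-28.

2023-07-28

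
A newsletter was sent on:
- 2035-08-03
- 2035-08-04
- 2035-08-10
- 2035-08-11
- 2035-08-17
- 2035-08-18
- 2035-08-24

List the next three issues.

Every event lands on a Friday or Saturday (gaps cycle 1, 6, 1, 6, 1, 6).
So the schedule is: every Friday and Saturday.
Next Saturday: 2035-08-25.
Next Friday: 2035-08-31.
Next Saturday: 2035-09-01.

2035-08-25, 2035-08-31, 2035-09-01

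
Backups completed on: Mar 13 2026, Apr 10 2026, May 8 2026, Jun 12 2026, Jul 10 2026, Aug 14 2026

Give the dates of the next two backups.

Sep 11 2026, Oct 9 2026

Gaps: 28, 28, 35, 28, 35 days — a mix of 28 and 35. Every date is a Friday.
Each is the 2nd Friday of its month.
2nd Friday of September 2026: Sep 11 2026.
2nd Friday of October 2026: Oct 9 2026.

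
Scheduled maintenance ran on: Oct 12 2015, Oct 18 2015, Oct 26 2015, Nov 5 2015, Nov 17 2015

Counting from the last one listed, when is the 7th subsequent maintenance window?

Gaps: 6, 8, 10, 12 days — each gap is 2 larger than the previous one.
Next gap: 14 days. Nov 17 2015 + 14 days = Dec 1 2015.
Next gap: 16 days. Dec 1 2015 + 16 days = Dec 17 2015.
Next gap: 18 days. Dec 17 2015 + 18 days = Jan 4 2016.
Next gap: 20 days. Jan 4 2016 + 20 days = Jan 24 2016.
Next gap: 22 days. Jan 24 2016 + 22 days = Feb 15 2016.
Next gap: 24 days. Feb 15 2016 + 24 days = Mar 10 2016.
Next gap: 26 days. Mar 10 2016 + 26 days = Apr 5 2016.

Apr 5 2016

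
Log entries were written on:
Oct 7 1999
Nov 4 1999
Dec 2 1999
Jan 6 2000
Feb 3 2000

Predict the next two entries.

Gaps: 28, 28, 35, 28 days — a mix of 28 and 35. Every date is a Thursday.
Each is the 1st Thursday of its month.
March 2000 — 1st Thursday is Mar 2 2000.
April 2000 — 1st Thursday is Apr 6 2000.

Mar 2 2000, Apr 6 2000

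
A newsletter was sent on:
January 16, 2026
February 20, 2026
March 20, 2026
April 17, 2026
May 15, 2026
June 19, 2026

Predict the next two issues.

Gaps: 35, 28, 28, 28, 35 days — a mix of 28 and 35. Every date is a Friday.
Each is the 3rd Friday of its month.
3rd Friday of July 2026: July 17, 2026.
August 2026 — 3rd Friday is August 21, 2026.

July 17, 2026; August 21, 2026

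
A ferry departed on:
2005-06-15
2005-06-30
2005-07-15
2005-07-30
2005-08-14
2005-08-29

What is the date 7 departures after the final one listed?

2005-12-12

The spacing is 15, 15, 15, 15, 15 days — always 15 days.
2005-08-29 + 15 days = 2005-09-13.
2005-09-13 + 15 days = 2005-09-28.
2005-09-28 + 15 days = 2005-10-13.
2005-10-13 + 15 days = 2005-10-28.
2005-10-28 + 15 days = 2005-11-12.
2005-11-12 + 15 days = 2005-11-27.
2005-11-27 + 15 days = 2005-12-12.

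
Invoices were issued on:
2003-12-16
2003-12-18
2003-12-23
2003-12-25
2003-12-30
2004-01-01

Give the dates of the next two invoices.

The gap pattern 2, 5, 2, 5, 2 repeats every 2 events.
These are the Tuesdays and Thursdays of each week.
The following Tuesday is 2004-01-06.
Next Thursday: 2004-01-08.

2004-01-06, 2004-01-08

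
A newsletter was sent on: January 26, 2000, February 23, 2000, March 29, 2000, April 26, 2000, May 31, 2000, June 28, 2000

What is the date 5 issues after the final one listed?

November 29, 2000

Every date is a Wednesday; gaps 28, 35, 28, 35, 28 days.
Each is the last Wednesday of its month (at least one falls on the 29th or later, ruling out '4th Wednesday').
July 2000 ends with Wednesday July 26, 2000.
August 2000 ends with Wednesday August 30, 2000.
Last Wednesday of September 2000: September 27, 2000.
Last Wednesday of October 2000: October 25, 2000.
November 2000 ends with Wednesday November 29, 2000.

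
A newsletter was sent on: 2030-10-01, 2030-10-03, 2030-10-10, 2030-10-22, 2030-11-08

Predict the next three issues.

2030-11-30, 2030-12-27, 2031-01-28

Intervals are 2, 7, 12, 17 days — an arithmetic progression with common difference 5.
Next gap: 22 days. 2030-11-08 + 22 days = 2030-11-30.
Next gap: 27 days. 2030-11-30 + 27 days = 2030-12-27.
Next gap: 32 days. 2030-12-27 + 32 days = 2031-01-28.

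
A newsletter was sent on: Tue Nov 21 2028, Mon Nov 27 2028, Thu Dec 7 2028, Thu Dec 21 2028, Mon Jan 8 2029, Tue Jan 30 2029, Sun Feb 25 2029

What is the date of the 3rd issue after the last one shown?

Intervals are 6, 10, 14, 18, 22, 26 days — an arithmetic progression with common difference 4.
Next gap: 30 days. Sun Feb 25 2029 + 30 days = Tue Mar 27 2029.
Next gap: 34 days. Tue Mar 27 2029 + 34 days = Mon Apr 30 2029.
Next gap: 38 days. Mon Apr 30 2029 + 38 days = Thu Jun 7 2029.

Thu Jun 7 2029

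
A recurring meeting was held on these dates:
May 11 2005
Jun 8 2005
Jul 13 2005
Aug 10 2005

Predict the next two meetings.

Sep 14 2005, Oct 12 2005

These are Wednesdays at 28- or 35-day spacing (28, 35, 28).
The pattern: 2nd Wednesday of the month.
September 2005 — 2nd Wednesday is Sep 14 2005.
2nd Wednesday of October 2005: Oct 12 2005.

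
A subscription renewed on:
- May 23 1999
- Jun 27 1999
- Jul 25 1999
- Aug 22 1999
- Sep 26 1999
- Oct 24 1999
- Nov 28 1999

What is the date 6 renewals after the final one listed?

These are Sundays at 28- or 35-day spacing (35, 28, 28, 35, 28, 35).
The pattern: 4th Sunday of the month.
December 1999 — 4th Sunday is Dec 26 1999.
4th Sunday of January 2000: Jan 23 2000.
February 2000 — 4th Sunday is Feb 27 2000.
4th Sunday of March 2000: Mar 26 2000.
4th Sunday of April 2000: Apr 23 2000.
May 2000 — 4th Sunday is May 28 2000.

May 28 2000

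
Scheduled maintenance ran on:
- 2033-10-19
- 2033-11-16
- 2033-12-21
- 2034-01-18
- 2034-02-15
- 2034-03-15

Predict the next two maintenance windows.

2034-04-19, 2034-05-17

These are Wednesdays at 28- or 35-day spacing (28, 35, 28, 28, 28).
The pattern: 3rd Wednesday of the month.
April 2034 — 3rd Wednesday is 2034-04-19.
3rd Wednesday of May 2034: 2034-05-17.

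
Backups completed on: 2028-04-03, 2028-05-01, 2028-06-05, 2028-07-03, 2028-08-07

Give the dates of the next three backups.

2028-09-04, 2028-10-02, 2028-11-06

These are Mondays at 28- or 35-day spacing (28, 35, 28, 35).
The pattern: 1st Monday of the month.
1st Monday of September 2028: 2028-09-04.
1st Monday of October 2028: 2028-10-02.
1st Monday of November 2028: 2028-11-06.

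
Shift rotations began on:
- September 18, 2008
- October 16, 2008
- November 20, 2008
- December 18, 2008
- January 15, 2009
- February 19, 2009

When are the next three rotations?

March 19, 2009; April 16, 2009; May 21, 2009

Gaps: 28, 35, 28, 28, 35 days — a mix of 28 and 35. Every date is a Thursday.
Each is the 3rd Thursday of its month.
3rd Thursday of March 2009: March 19, 2009.
April 2009 — 3rd Thursday is April 16, 2009.
3rd Thursday of May 2009: May 21, 2009.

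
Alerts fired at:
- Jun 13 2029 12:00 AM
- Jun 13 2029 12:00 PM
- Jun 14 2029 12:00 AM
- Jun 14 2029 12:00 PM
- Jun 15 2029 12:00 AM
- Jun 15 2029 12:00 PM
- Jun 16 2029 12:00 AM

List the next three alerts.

The interval is a steady 12 hours (12, 12, 12, 12, 12, 12).
Jun 16 2029 12:00 AM + 12 h = Jun 16 2029 12:00 PM.
Jun 16 2029 12:00 PM + 12 h = Jun 17 2029 12:00 AM.
Jun 17 2029 12:00 AM + 12 h = Jun 17 2029 12:00 PM.

Jun 16 2029 12:00 PM, Jun 17 2029 12:00 AM, Jun 17 2029 12:00 PM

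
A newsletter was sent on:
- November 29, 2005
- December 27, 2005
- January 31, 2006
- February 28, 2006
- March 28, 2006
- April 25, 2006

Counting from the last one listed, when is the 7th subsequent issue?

November 28, 2006

Every date is a Tuesday; gaps 28, 35, 28, 28, 28 days.
Each is the last Tuesday of its month (at least one falls on the 29th or later, ruling out '4th Tuesday').
Last Tuesday of May 2006: May 30, 2006.
Last Tuesday of June 2006: June 27, 2006.
July 2006 ends with Tuesday July 25, 2006.
August 2006 ends with Tuesday August 29, 2006.
Last Tuesday of September 2006: September 26, 2006.
October 2006 ends with Tuesday October 31, 2006.
November 2006 ends with Tuesday November 28, 2006.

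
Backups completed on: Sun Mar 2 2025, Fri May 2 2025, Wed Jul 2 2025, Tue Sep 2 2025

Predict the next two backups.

Gaps: 61, 61, 62 days — not constant. Every event is on the 2nd of the month.
Pattern: the 2nd of every 2 months.
Next: November 2025 → Sun Nov 2 2025.
January 2026: Fri Jan 2 2026.

Sun Nov 2 2025, Fri Jan 2 2026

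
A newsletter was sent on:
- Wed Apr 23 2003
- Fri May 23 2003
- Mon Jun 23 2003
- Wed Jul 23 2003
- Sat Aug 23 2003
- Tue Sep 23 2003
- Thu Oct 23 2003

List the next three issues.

Sun Nov 23 2003, Tue Dec 23 2003, Fri Jan 23 2004

Gaps: 30, 31, 30, 31, 31, 30 days — not constant. Every event is on the 23rd of the month.
Pattern: the 23rd of each month.
November 2003: Sun Nov 23 2003.
Next: December 2003 → Tue Dec 23 2003.
Next: January 2004 → Fri Jan 23 2004.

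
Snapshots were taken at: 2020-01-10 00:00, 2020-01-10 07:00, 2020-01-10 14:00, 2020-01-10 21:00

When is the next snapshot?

Gaps: 7, 7, 7 hours — each event is 7 hours after the previous one.
2020-01-10 21:00 + 7 h = 2020-01-11 04:00.

2020-01-11 04:00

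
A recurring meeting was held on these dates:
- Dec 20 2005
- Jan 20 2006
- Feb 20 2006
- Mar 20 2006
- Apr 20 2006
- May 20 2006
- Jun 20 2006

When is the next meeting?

Jul 20 2006

Each date is the 20th; the gaps (31, 31, 28, 31, 30, 31) track the month lengths.
The rule is the 20th of each month.
Next: July 2006 → Jul 20 2006.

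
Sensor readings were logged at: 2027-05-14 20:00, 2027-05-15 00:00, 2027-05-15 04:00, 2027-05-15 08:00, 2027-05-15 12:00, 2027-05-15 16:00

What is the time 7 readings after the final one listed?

2027-05-16 20:00

Spacing: 4, 4, 4, 4, 4 h — constant 4 h.
2027-05-15 16:00 + 4 h = 2027-05-15 20:00.
2027-05-15 20:00 + 4 h = 2027-05-16 00:00.
2027-05-16 00:00 + 4 h = 2027-05-16 04:00.
2027-05-16 04:00 + 4 h = 2027-05-16 08:00.
2027-05-16 08:00 + 4 h = 2027-05-16 12:00.
2027-05-16 12:00 + 4 h = 2027-05-16 16:00.
2027-05-16 16:00 + 4 h = 2027-05-16 20:00.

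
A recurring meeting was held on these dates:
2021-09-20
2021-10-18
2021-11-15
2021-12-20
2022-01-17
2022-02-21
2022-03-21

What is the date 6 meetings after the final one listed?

All dates are Mondays, 28, 28, 35, 28, 35, 28 days apart.
Specifically, the 3rd Monday of each month.
April 2022 — 3rd Monday is 2022-04-18.
May 2022 — 3rd Monday is 2022-05-16.
3rd Monday of June 2022: 2022-06-20.
3rd Monday of July 2022: 2022-07-18.
August 2022 — 3rd Monday is 2022-08-15.
3rd Monday of September 2022: 2022-09-19.

2022-09-19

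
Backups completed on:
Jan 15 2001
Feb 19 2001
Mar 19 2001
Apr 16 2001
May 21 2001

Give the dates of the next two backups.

Jun 18 2001, Jul 16 2001

Gaps: 35, 28, 28, 35 days — a mix of 28 and 35. Every date is a Monday.
Each is the 3rd Monday of its month.
3rd Monday of June 2001: Jun 18 2001.
3rd Monday of July 2001: Jul 16 2001.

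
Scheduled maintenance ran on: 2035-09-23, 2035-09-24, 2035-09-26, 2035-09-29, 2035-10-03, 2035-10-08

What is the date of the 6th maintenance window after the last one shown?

The spacing grows by 1 each time: 1, 2, 3, 4, 5 days.
Next gap: 6 days. 2035-10-08 + 6 days = 2035-10-14.
Next gap: 7 days. 2035-10-14 + 7 days = 2035-10-21.
Next gap: 8 days. 2035-10-21 + 8 days = 2035-10-29.
Next gap: 9 days. 2035-10-29 + 9 days = 2035-11-07.
Next gap: 10 days. 2035-11-07 + 10 days = 2035-11-17.
Next gap: 11 days. 2035-11-17 + 11 days = 2035-11-28.

2035-11-28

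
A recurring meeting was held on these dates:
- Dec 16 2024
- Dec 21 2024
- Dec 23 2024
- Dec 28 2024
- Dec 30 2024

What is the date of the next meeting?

Jan 4 2025

Gaps: 5, 2, 5, 2 days — not constant, but cyclic with period 2.
The events fall on every Monday and Saturday.
Next Saturday: Jan 4 2025.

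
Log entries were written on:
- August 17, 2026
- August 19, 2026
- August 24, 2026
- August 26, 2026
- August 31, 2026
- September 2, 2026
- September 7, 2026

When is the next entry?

Gaps: 2, 5, 2, 5, 2, 5 days — not constant, but cyclic with period 2.
The events fall on every Monday and Wednesday.
The following Wednesday is September 9, 2026.

September 9, 2026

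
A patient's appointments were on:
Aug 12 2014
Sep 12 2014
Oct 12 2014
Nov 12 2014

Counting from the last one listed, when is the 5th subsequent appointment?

The day-of-month is always 12 (31, 30, 31 days between events).
So this recurs on the 12th of each month.
Next: December 2014 → Dec 12 2014.
Next: January 2015 → Jan 12 2015.
Next: February 2015 → Feb 12 2015.
Next: March 2015 → Mar 12 2015.
Next: April 2015 → Apr 12 2015.

Apr 12 2015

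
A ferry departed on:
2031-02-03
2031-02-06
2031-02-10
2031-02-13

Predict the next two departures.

Every event lands on a Monday or Thursday (gaps cycle 3, 4, 3).
So the schedule is: every Monday and Thursday.
The following Monday is 2031-02-17.
Next Thursday: 2031-02-20.

2031-02-17, 2031-02-20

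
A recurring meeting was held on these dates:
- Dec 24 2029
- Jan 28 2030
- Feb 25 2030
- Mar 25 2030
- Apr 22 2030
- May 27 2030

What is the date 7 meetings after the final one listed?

Dec 23 2030

These are Mondays at 28- or 35-day spacing (35, 28, 28, 28, 35).
The pattern: 4th Monday of the month.
4th Monday of June 2030: Jun 24 2030.
4th Monday of July 2030: Jul 22 2030.
4th Monday of August 2030: Aug 26 2030.
September 2030 — 4th Monday is Sep 23 2030.
October 2030 — 4th Monday is Oct 28 2030.
November 2030 — 4th Monday is Nov 25 2030.
4th Monday of December 2030: Dec 23 2030.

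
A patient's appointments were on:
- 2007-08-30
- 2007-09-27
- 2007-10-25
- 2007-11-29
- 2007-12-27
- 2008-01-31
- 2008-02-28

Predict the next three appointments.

2008-03-27, 2008-04-24, 2008-05-29

Every date is a Thursday; gaps 28, 28, 35, 28, 35, 28 days.
Each is the last Thursday of its month (at least one falls on the 29th or later, ruling out '4th Thursday').
Last Thursday of March 2008: 2008-03-27.
Last Thursday of April 2008: 2008-04-24.
Last Thursday of May 2008: 2008-05-29.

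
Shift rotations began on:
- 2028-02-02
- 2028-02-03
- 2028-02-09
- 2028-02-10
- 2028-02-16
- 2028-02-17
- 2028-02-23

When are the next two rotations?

2028-02-24, 2028-03-01

The gap pattern 1, 6, 1, 6, 1, 6 repeats every 2 events.
These are the Wednesdays and Thursdays of each week.
The following Thursday is 2028-02-24.
Next Wednesday: 2028-03-01.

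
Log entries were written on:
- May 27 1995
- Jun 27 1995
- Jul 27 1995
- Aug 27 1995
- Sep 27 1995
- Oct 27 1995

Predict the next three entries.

Gaps: 31, 30, 31, 31, 30 days — not constant. Every event is on the 27th of the month.
Pattern: the 27th of each month.
November 1995: Nov 27 1995.
Next: December 1995 → Dec 27 1995.
January 1996: Jan 27 1996.

Nov 27 1995, Dec 27 1995, Jan 27 1996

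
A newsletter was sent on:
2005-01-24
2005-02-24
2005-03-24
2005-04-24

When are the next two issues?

2005-05-24, 2005-06-24

The day-of-month is always 24 (31, 28, 31 days between events).
So this recurs on the 24th of each month.
Next: May 2005 → 2005-05-24.
Next: June 2005 → 2005-06-24.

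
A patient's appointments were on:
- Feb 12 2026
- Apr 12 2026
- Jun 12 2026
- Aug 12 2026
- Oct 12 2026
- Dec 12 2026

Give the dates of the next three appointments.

Feb 12 2027, Apr 12 2027, Jun 12 2027

Gaps: 59, 61, 61, 61, 61 days — not constant. Every event is on the 12th of the month.
Pattern: the 12th of every 2 months.
February 2027: Feb 12 2027.
Next: April 2027 → Apr 12 2027.
June 2027: Jun 12 2027.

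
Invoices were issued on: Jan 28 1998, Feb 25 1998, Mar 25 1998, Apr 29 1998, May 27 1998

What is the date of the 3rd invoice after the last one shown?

All Wednesdays; the gaps (28, 28, 35, 28) vary with month length.
This is the last Wednesday of each month.
June 1998 ends with Wednesday Jun 24 1998.
July 1998 ends with Wednesday Jul 29 1998.
Last Wednesday of August 1998: Aug 26 1998.

Aug 26 1998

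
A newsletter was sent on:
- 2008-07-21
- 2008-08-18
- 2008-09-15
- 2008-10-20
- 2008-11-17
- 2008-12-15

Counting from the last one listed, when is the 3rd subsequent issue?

Gaps: 28, 28, 35, 28, 28 days — a mix of 28 and 35. Every date is a Monday.
Each is the 3rd Monday of its month.
January 2009 — 3rd Monday is 2009-01-19.
3rd Monday of February 2009: 2009-02-16.
3rd Monday of March 2009: 2009-03-16.

2009-03-16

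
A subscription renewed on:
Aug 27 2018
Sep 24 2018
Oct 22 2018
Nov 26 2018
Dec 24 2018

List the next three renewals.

All dates are Mondays, 28, 28, 35, 28 days apart.
Specifically, the 4th Monday of each month.
4th Monday of January 2019: Jan 28 2019.
4th Monday of February 2019: Feb 25 2019.
March 2019 — 4th Monday is Mar 25 2019.

Jan 28 2019, Feb 25 2019, Mar 25 2019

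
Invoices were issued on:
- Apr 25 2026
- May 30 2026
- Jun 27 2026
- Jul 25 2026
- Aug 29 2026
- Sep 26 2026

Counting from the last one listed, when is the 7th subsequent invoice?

Every date is a Saturday; gaps 35, 28, 28, 35, 28 days.
Each is the last Saturday of its month (at least one falls on the 29th or later, ruling out '4th Saturday').
Last Saturday of October 2026: Oct 31 2026.
November 2026 ends with Saturday Nov 28 2026.
Last Saturday of December 2026: Dec 26 2026.
January 2027 ends with Saturday Jan 30 2027.
Last Saturday of February 2027: Feb 27 2027.
Last Saturday of March 2027: Mar 27 2027.
Last Saturday of April 2027: Apr 24 2027.

Apr 24 2027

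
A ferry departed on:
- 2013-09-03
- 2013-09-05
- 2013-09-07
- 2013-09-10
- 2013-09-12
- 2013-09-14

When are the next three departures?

Gaps: 2, 2, 3, 2, 2 days — not constant, but cyclic with period 3.
The events fall on every Tuesday, Thursday and Saturday.
Next Tuesday: 2013-09-17.
Next Thursday: 2013-09-19.
Next Saturday: 2013-09-21.

2013-09-17, 2013-09-19, 2013-09-21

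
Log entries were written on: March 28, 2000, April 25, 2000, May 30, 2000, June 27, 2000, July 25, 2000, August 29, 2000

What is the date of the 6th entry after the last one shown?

These are Tuesdays with 28, 35, 28, 28, 35-day gaps.
Each is the final Tuesday of its month — May 30, 2000 is past the 28th, so '4th Tuesday' doesn't fit.
Last Tuesday of September 2000: September 26, 2000.
Last Tuesday of October 2000: October 31, 2000.
November 2000 ends with Tuesday November 28, 2000.
Last Tuesday of December 2000: December 26, 2000.
January 2001 ends with Tuesday January 30, 2001.
Last Tuesday of February 2001: February 27, 2001.

February 27, 2001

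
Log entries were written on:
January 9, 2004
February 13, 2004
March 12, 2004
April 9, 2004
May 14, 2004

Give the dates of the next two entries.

June 11, 2004; July 9, 2004

These are Fridays at 28- or 35-day spacing (35, 28, 28, 35).
The pattern: 2nd Friday of the month.
June 2004 — 2nd Friday is June 11, 2004.
July 2004 — 2nd Friday is July 9, 2004.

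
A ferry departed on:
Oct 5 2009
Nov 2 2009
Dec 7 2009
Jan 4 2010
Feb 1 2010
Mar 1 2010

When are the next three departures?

Apr 5 2010, May 3 2010, Jun 7 2010

These are Mondays at 28- or 35-day spacing (28, 35, 28, 28, 28).
The pattern: 1st Monday of the month.
April 2010 — 1st Monday is Apr 5 2010.
May 2010 — 1st Monday is May 3 2010.
1st Monday of June 2010: Jun 7 2010.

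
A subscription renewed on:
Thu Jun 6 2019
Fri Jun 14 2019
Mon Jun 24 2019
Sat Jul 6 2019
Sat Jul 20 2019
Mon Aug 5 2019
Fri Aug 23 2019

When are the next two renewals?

The spacing grows by 2 each time: 8, 10, 12, 14, 16, 18 days.
Next gap: 20 days. Fri Aug 23 2019 + 20 days = Thu Sep 12 2019.
Next gap: 22 days. Thu Sep 12 2019 + 22 days = Fri Oct 4 2019.

Thu Sep 12 2019, Fri Oct 4 2019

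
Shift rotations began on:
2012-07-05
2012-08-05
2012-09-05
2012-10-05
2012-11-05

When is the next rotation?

2012-12-05

Gaps: 31, 31, 30, 31 days — not constant. Every event is on the 5th of the month.
Pattern: the 5th of each month.
Next: December 2012 → 2012-12-05.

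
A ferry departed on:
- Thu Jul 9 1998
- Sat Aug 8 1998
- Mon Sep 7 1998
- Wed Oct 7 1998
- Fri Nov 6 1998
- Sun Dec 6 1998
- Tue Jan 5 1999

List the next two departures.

Thu Feb 4 1999, Sat Mar 6 1999

The spacing is 30, 30, 30, 30, 30, 30 days — always 30 days.
Tue Jan 5 1999 + 30 days = Thu Feb 4 1999.
Thu Feb 4 1999 + 30 days = Sat Mar 6 1999.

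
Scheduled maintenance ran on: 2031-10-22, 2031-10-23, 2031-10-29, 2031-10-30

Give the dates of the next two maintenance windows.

The gap pattern 1, 6, 1 repeats every 2 events.
These are the Wednesdays and Thursdays of each week.
The following Wednesday is 2031-11-05.
The following Thursday is 2031-11-06.

2031-11-05, 2031-11-06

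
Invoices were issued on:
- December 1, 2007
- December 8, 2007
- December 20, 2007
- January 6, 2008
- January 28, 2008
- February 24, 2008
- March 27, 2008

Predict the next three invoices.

May 3, 2008; June 14, 2008; July 31, 2008

Intervals are 7, 12, 17, 22, 27, 32 days — an arithmetic progression with common difference 5.
Next gap: 37 days. March 27, 2008 + 37 days = May 3, 2008.
Next gap: 42 days. May 3, 2008 + 42 days = June 14, 2008.
Next gap: 47 days. June 14, 2008 + 47 days = July 31, 2008.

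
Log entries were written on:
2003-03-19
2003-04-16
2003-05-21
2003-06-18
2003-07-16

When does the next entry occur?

Gaps: 28, 35, 28, 28 days — a mix of 28 and 35. Every date is a Wednesday.
Each is the 3rd Wednesday of its month.
August 2003 — 3rd Wednesday is 2003-08-20.

2003-08-20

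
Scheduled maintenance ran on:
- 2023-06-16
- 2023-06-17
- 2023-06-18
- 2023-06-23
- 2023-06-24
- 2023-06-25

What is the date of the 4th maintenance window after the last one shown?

2023-07-07

Gaps: 1, 1, 5, 1, 1 days — not constant, but cyclic with period 3.
The events fall on every Friday, Saturday and Sunday.
The following Friday is 2023-06-30.
Next Saturday: 2023-07-01.
Next Sunday: 2023-07-02.
Next Friday: 2023-07-07.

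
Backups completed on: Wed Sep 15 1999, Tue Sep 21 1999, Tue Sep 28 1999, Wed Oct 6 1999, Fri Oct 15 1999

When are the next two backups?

Mon Oct 25 1999, Fri Nov 5 1999

Gaps: 6, 7, 8, 9 days — each gap is 1 larger than the previous one.
Next gap: 10 days. Fri Oct 15 1999 + 10 days = Mon Oct 25 1999.
Next gap: 11 days. Mon Oct 25 1999 + 11 days = Fri Nov 5 1999.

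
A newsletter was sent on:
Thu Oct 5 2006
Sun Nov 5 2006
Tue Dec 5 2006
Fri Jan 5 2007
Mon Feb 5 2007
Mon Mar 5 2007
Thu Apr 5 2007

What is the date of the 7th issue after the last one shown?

Each date is the 5th; the gaps (31, 30, 31, 31, 28, 31) track the month lengths.
The rule is the 5th of each month.
May 2007: Sat May 5 2007.
Next: June 2007 → Tue Jun 5 2007.
Next: July 2007 → Thu Jul 5 2007.
August 2007: Sun Aug 5 2007.
Next: September 2007 → Wed Sep 5 2007.
Next: October 2007 → Fri Oct 5 2007.
November 2007: Mon Nov 5 2007.

Mon Nov 5 2007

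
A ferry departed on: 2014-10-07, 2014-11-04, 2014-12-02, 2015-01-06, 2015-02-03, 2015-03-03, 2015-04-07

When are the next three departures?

Gaps: 28, 28, 35, 28, 28, 35 days — a mix of 28 and 35. Every date is a Tuesday.
Each is the 1st Tuesday of its month.
1st Tuesday of May 2015: 2015-05-05.
1st Tuesday of June 2015: 2015-06-02.
1st Tuesday of July 2015: 2015-07-07.

2015-05-05, 2015-06-02, 2015-07-07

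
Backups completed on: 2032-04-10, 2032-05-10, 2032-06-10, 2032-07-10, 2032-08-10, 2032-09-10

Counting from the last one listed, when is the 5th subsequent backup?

2033-02-10

Gaps: 30, 31, 30, 31, 31 days — not constant. Every event is on the 10th of the month.
Pattern: the 10th of each month.
Next: October 2032 → 2032-10-10.
Next: November 2032 → 2032-11-10.
December 2032: 2032-12-10.
January 2033: 2033-01-10.
Next: February 2033 → 2033-02-10.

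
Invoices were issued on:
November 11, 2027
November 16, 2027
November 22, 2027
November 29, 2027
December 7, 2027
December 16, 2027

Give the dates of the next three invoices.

December 26, 2027; January 6, 2028; January 18, 2028

The spacing grows by 1 each time: 5, 6, 7, 8, 9 days.
Next gap: 10 days. December 16, 2027 + 10 days = December 26, 2027.
Next gap: 11 days. December 26, 2027 + 11 days = January 6, 2028.
Next gap: 12 days. January 6, 2028 + 12 days = January 18, 2028.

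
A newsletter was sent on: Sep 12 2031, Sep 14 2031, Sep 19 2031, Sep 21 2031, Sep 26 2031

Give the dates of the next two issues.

The gap pattern 2, 5, 2, 5 repeats every 2 events.
These are the Fridays and Sundays of each week.
The following Sunday is Sep 28 2031.
Next Friday: Oct 3 2031.

Sep 28 2031, Oct 3 2031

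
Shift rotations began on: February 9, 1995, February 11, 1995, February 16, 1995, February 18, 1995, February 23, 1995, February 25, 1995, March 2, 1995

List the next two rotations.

March 4, 1995; March 9, 1995

The gap pattern 2, 5, 2, 5, 2, 5 repeats every 2 events.
These are the Thursdays and Saturdays of each week.
Next Saturday: March 4, 1995.
Next Thursday: March 9, 1995.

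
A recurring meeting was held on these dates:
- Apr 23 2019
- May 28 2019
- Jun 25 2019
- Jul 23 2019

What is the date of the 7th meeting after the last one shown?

Feb 25 2020

These are Tuesdays at 28- or 35-day spacing (35, 28, 28).
The pattern: 4th Tuesday of the month.
August 2019 — 4th Tuesday is Aug 27 2019.
September 2019 — 4th Tuesday is Sep 24 2019.
4th Tuesday of October 2019: Oct 22 2019.
November 2019 — 4th Tuesday is Nov 26 2019.
December 2019 — 4th Tuesday is Dec 24 2019.
4th Tuesday of January 2020: Jan 28 2020.
February 2020 — 4th Tuesday is Feb 25 2020.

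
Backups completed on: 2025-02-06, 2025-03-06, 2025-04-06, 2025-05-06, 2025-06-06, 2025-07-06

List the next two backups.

2025-08-06, 2025-09-06

Gaps: 28, 31, 30, 31, 30 days — not constant. Every event is on the 6th of the month.
Pattern: the 6th of each month.
August 2025: 2025-08-06.
September 2025: 2025-09-06.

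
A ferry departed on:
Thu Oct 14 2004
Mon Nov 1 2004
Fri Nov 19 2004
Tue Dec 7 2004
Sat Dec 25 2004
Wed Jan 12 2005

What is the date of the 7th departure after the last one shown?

Gaps between consecutive events: 18, 18, 18, 18, 18 days — a constant 18-day interval.
Wed Jan 12 2005 + 18 days = Sun Jan 30 2005.
Sun Jan 30 2005 + 18 days = Thu Feb 17 2005.
Thu Feb 17 2005 + 18 days = Mon Mar 7 2005.
Mon Mar 7 2005 + 18 days = Fri Mar 25 2005.
Fri Mar 25 2005 + 18 days = Tue Apr 12 2005.
Tue Apr 12 2005 + 18 days = Sat Apr 30 2005.
Sat Apr 30 2005 + 18 days = Wed May 18 2005.

Wed May 18 2005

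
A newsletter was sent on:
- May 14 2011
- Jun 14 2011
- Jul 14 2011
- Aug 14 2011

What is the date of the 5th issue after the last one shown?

Jan 14 2012

The day-of-month is always 14 (31, 30, 31 days between events).
So this recurs on the 14th of each month.
September 2011: Sep 14 2011.
October 2011: Oct 14 2011.
Next: November 2011 → Nov 14 2011.
December 2011: Dec 14 2011.
January 2012: Jan 14 2012.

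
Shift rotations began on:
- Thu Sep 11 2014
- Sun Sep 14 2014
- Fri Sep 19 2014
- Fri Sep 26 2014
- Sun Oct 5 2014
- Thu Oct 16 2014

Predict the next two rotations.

Wed Oct 29 2014, Thu Nov 13 2014

Intervals are 3, 5, 7, 9, 11 days — an arithmetic progression with common difference 2.
Next gap: 13 days. Thu Oct 16 2014 + 13 days = Wed Oct 29 2014.
Next gap: 15 days. Wed Oct 29 2014 + 15 days = Thu Nov 13 2014.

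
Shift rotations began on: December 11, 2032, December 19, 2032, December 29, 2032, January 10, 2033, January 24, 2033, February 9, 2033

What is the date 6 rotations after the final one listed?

Intervals are 8, 10, 12, 14, 16 days — an arithmetic progression with common difference 2.
Next gap: 18 days. February 9, 2033 + 18 days = February 27, 2033.
Next gap: 20 days. February 27, 2033 + 20 days = March 19, 2033.
Next gap: 22 days. March 19, 2033 + 22 days = April 10, 2033.
Next gap: 24 days. April 10, 2033 + 24 days = May 4, 2033.
Next gap: 26 days. May 4, 2033 + 26 days = May 30, 2033.
Next gap: 28 days. May 30, 2033 + 28 days = June 27, 2033.

June 27, 2033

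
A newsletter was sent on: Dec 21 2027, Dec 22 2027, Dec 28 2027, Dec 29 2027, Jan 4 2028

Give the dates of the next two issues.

Jan 5 2028, Jan 11 2028

The gap pattern 1, 6, 1, 6 repeats every 2 events.
These are the Tuesdays and Wednesdays of each week.
The following Wednesday is Jan 5 2028.
Next Tuesday: Jan 11 2028.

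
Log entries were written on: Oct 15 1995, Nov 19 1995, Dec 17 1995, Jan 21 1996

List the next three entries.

Feb 18 1996, Mar 17 1996, Apr 21 1996

Gaps: 35, 28, 35 days — a mix of 28 and 35. Every date is a Sunday.
Each is the 3rd Sunday of its month.
3rd Sunday of February 1996: Feb 18 1996.
March 1996 — 3rd Sunday is Mar 17 1996.
April 1996 — 3rd Sunday is Apr 21 1996.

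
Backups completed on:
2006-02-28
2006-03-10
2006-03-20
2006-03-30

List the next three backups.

2006-04-09, 2006-04-19, 2006-04-29

The spacing is 10, 10, 10 days — always 10 days.
2006-03-30 + 10 days = 2006-04-09.
2006-04-09 + 10 days = 2006-04-19.
2006-04-19 + 10 days = 2006-04-29.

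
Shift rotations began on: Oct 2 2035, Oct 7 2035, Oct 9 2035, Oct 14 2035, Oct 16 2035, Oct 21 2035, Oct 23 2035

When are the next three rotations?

Gaps: 5, 2, 5, 2, 5, 2 days — not constant, but cyclic with period 2.
The events fall on every Tuesday and Sunday.
Next Sunday: Oct 28 2035.
The following Tuesday is Oct 30 2035.
The following Sunday is Nov 4 2035.

Oct 28 2035, Oct 30 2035, Nov 4 2035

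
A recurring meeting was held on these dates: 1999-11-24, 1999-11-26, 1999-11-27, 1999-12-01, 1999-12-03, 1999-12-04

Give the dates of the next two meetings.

Gaps: 2, 1, 4, 2, 1 days — not constant, but cyclic with period 3.
The events fall on every Wednesday, Friday and Saturday.
Next Wednesday: 1999-12-08.
The following Friday is 1999-12-10.

1999-12-08, 1999-12-10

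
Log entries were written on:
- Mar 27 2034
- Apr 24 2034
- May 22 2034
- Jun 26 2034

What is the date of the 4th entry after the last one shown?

All dates are Mondays, 28, 28, 35 days apart.
Specifically, the 4th Monday of each month.
4th Monday of July 2034: Jul 24 2034.
August 2034 — 4th Monday is Aug 28 2034.
September 2034 — 4th Monday is Sep 25 2034.
October 2034 — 4th Monday is Oct 23 2034.

Oct 23 2034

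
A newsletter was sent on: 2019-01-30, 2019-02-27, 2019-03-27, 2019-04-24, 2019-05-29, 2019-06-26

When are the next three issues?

All Wednesdays; the gaps (28, 28, 28, 35, 28) vary with month length.
This is the last Wednesday of each month.
July 2019 ends with Wednesday 2019-07-31.
Last Wednesday of August 2019: 2019-08-28.
September 2019 ends with Wednesday 2019-09-25.

2019-07-31, 2019-08-28, 2019-09-25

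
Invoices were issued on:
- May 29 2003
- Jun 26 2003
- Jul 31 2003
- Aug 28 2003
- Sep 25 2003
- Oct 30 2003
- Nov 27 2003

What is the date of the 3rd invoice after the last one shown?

Feb 26 2004

Every date is a Thursday; gaps 28, 35, 28, 28, 35, 28 days.
Each is the last Thursday of its month (at least one falls on the 29th or later, ruling out '4th Thursday').
December 2003 ends with Thursday Dec 25 2003.
Last Thursday of January 2004: Jan 29 2004.
Last Thursday of February 2004: Feb 26 2004.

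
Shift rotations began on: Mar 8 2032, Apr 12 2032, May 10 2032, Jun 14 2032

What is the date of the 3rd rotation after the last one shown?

Sep 13 2032

All dates are Mondays, 35, 28, 35 days apart.
Specifically, the 2nd Monday of each month.
July 2032 — 2nd Monday is Jul 12 2032.
2nd Monday of August 2032: Aug 9 2032.
2nd Monday of September 2032: Sep 13 2032.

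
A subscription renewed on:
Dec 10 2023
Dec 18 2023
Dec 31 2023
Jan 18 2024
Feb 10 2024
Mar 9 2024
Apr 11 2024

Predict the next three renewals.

May 19 2024, Jul 1 2024, Aug 18 2024

Gaps: 8, 13, 18, 23, 28, 33 days — each gap is 5 larger than the previous one.
Next gap: 38 days. Apr 11 2024 + 38 days = May 19 2024.
Next gap: 43 days. May 19 2024 + 43 days = Jul 1 2024.
Next gap: 48 days. Jul 1 2024 + 48 days = Aug 18 2024.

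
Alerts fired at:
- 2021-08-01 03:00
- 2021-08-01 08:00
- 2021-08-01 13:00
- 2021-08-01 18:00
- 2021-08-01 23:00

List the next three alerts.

Spacing: 5, 5, 5, 5 h — constant 5 h.
2021-08-01 23:00 + 5 h = 2021-08-02 04:00.
2021-08-02 04:00 + 5 h = 2021-08-02 09:00.
2021-08-02 09:00 + 5 h = 2021-08-02 14:00.

2021-08-02 04:00, 2021-08-02 09:00, 2021-08-02 14:00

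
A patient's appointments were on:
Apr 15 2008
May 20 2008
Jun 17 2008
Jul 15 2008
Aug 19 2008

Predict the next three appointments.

All dates are Tuesdays, 35, 28, 28, 35 days apart.
Specifically, the 3rd Tuesday of each month.
September 2008 — 3rd Tuesday is Sep 16 2008.
3rd Tuesday of October 2008: Oct 21 2008.
3rd Tuesday of November 2008: Nov 18 2008.

Sep 16 2008, Oct 21 2008, Nov 18 2008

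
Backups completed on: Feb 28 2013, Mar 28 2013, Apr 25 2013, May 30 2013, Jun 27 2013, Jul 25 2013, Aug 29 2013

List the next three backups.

These are Thursdays with 28, 28, 35, 28, 28, 35-day gaps.
Each is the final Thursday of its month — May 30 2013 is past the 28th, so '4th Thursday' doesn't fit.
September 2013 ends with Thursday Sep 26 2013.
October 2013 ends with Thursday Oct 31 2013.
November 2013 ends with Thursday Nov 28 2013.

Sep 26 2013, Oct 31 2013, Nov 28 2013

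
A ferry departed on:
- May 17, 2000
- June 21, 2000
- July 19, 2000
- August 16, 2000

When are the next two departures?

All dates are Wednesdays, 35, 28, 28 days apart.
Specifically, the 3rd Wednesday of each month.
September 2000 — 3rd Wednesday is September 20, 2000.
3rd Wednesday of October 2000: October 18, 2000.

September 20, 2000; October 18, 2000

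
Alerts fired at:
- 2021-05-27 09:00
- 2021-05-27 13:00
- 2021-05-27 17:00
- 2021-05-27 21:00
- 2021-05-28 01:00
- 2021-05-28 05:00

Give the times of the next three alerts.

2021-05-28 09:00, 2021-05-28 13:00, 2021-05-28 17:00

Gaps: 4, 4, 4, 4, 4 hours — each event is 4 hours after the previous one.
2021-05-28 05:00 + 4 h = 2021-05-28 09:00.
2021-05-28 09:00 + 4 h = 2021-05-28 13:00.
2021-05-28 13:00 + 4 h = 2021-05-28 17:00.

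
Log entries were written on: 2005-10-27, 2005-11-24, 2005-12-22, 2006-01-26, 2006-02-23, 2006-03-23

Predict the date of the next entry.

Gaps: 28, 28, 35, 28, 28 days — a mix of 28 and 35. Every date is a Thursday.
Each is the 4th Thursday of its month.
4th Thursday of April 2006: 2006-04-27.

2006-04-27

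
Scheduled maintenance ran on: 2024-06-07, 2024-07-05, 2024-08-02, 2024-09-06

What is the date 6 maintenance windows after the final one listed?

2025-03-07

All dates are Fridays, 28, 28, 35 days apart.
Specifically, the 1st Friday of each month.
October 2024 — 1st Friday is 2024-10-04.
1st Friday of November 2024: 2024-11-01.
1st Friday of December 2024: 2024-12-06.
1st Friday of January 2025: 2025-01-03.
February 2025 — 1st Friday is 2025-02-07.
March 2025 — 1st Friday is 2025-03-07.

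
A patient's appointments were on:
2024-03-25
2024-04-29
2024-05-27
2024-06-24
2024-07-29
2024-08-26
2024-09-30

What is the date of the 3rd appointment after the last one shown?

2024-12-30

Every date is a Monday; gaps 35, 28, 28, 35, 28, 35 days.
Each is the last Monday of its month (at least one falls on the 29th or later, ruling out '4th Monday').
October 2024 ends with Monday 2024-10-28.
Last Monday of November 2024: 2024-11-25.
Last Monday of December 2024: 2024-12-30.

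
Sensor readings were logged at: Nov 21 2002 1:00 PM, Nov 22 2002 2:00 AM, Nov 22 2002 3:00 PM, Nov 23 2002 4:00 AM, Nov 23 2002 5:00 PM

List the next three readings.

Nov 24 2002 6:00 AM, Nov 24 2002 7:00 PM, Nov 25 2002 8:00 AM

Gaps: 13, 13, 13, 13 hours — each event is 13 hours after the previous one.
Nov 23 2002 5:00 PM + 13 h = Nov 24 2002 6:00 AM.
Nov 24 2002 6:00 AM + 13 h = Nov 24 2002 7:00 PM.
Nov 24 2002 7:00 PM + 13 h = Nov 25 2002 8:00 AM.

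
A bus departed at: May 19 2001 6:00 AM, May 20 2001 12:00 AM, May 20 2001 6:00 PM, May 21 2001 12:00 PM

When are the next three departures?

Spacing: 18, 18, 18 h — constant 18 h.
May 21 2001 12:00 PM + 18 h = May 22 2001 6:00 AM.
May 22 2001 6:00 AM + 18 h = May 23 2001 12:00 AM.
May 23 2001 12:00 AM + 18 h = May 23 2001 6:00 PM.

May 22 2001 6:00 AM, May 23 2001 12:00 AM, May 23 2001 6:00 PM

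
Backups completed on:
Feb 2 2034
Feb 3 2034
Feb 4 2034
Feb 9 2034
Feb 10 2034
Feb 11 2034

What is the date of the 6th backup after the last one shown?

Every event lands on a Thursday or Friday or Saturday (gaps cycle 1, 1, 5, 1, 1).
So the schedule is: every Thursday, Friday and Saturday.
Next Thursday: Feb 16 2034.
Next Friday: Feb 17 2034.
The following Saturday is Feb 18 2034.
Next Thursday: Feb 23 2034.
The following Friday is Feb 24 2034.
Next Saturday: Feb 25 2034.

Feb 25 2034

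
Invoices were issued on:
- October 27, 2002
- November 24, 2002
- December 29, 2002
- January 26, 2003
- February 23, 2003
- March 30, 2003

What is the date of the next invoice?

All Sundays; the gaps (28, 35, 28, 28, 35) vary with month length.
This is the last Sunday of each month.
April 2003 ends with Sunday April 27, 2003.

April 27, 2003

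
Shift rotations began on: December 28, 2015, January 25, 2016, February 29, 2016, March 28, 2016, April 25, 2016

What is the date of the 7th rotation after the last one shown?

November 28, 2016

All Mondays; the gaps (28, 35, 28, 28) vary with month length.
This is the last Monday of each month.
May 2016 ends with Monday May 30, 2016.
Last Monday of June 2016: June 27, 2016.
July 2016 ends with Monday July 25, 2016.
Last Monday of August 2016: August 29, 2016.
Last Monday of September 2016: September 26, 2016.
October 2016 ends with Monday October 31, 2016.
Last Monday of November 2016: November 28, 2016.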